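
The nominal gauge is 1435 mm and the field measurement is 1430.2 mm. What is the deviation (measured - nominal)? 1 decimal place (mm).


Deviation = measured - nominal
Deviation = 1430.2 - 1435
Deviation = -4.8 mm

-4.8


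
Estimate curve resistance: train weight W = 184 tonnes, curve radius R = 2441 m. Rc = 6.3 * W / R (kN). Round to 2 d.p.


Rc = 6.3 * W / R
Rc = 6.3 * 184 / 2441
Rc = 1159.2 / 2441
Rc = 0.47 kN

0.47


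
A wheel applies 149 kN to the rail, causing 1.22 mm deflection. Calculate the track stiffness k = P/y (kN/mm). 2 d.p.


Track stiffness k = P / y
k = 149 / 1.22
k = 122.13 kN/mm

122.13


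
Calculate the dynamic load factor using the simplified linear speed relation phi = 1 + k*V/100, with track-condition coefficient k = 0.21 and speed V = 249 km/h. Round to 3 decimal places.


phi = 1 + k * V / 100
phi = 1 + 0.21 * 249 / 100
phi = 1 + 0.5229
phi = 1.523

1.523


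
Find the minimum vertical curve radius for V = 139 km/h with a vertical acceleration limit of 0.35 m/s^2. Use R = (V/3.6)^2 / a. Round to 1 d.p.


Convert speed: V = 139 / 3.6 = 38.6111 m/s
V^2 = 1490.8179 m^2/s^2
R_v = 1490.8179 / 0.35
R_v = 4259.5 m

4259.5


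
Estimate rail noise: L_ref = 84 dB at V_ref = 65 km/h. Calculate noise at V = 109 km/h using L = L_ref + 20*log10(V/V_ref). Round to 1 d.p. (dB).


V/V_ref = 109 / 65 = 1.676923
log10(1.676923) = 0.224513
20 * 0.224513 = 4.4903
L = 84 + 4.4903 = 88.5 dB

88.5


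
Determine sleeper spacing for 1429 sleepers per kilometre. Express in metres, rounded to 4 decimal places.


Spacing = 1000 m / number of sleepers
Spacing = 1000 / 1429
Spacing = 0.6998 m

0.6998


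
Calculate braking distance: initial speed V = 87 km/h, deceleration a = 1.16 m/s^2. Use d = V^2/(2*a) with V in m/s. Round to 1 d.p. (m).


Convert speed: V = 87 / 3.6 = 24.1667 m/s
V^2 = 584.0278
d = 584.0278 / (2 * 1.16)
d = 584.0278 / 2.32
d = 251.7 m

251.7


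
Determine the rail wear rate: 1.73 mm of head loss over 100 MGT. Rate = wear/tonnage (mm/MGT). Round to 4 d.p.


Wear rate = total wear / cumulative tonnage
Rate = 1.73 / 100
Rate = 0.0173 mm/MGT

0.0173


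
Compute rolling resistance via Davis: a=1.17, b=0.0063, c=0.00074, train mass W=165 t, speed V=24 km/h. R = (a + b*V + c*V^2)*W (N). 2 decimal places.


b*V = 0.0063 * 24 = 0.1512
c*V^2 = 0.00074 * 576 = 0.42624
R_per_t = 1.17 + 0.1512 + 0.42624 = 1.74744 N/t
R_total = 1.74744 * 165 = 288.33 N

288.33


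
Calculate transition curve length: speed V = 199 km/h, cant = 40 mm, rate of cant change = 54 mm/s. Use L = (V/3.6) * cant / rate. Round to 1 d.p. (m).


Convert speed: V = 199 / 3.6 = 55.2778 m/s
L = 55.2778 * 40 / 54
L = 2211.1111 / 54
L = 40.9 m

40.9


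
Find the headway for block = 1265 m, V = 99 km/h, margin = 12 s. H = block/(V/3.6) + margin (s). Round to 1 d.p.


V = 99 / 3.6 = 27.5 m/s
Block traversal time = 1265 / 27.5 = 46.0 s
Headway = 46.0 + 12
Headway = 58.0 s

58.0


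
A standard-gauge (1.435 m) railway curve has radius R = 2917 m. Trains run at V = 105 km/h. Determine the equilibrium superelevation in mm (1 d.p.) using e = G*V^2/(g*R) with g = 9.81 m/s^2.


Convert speed: V = 105 / 3.6 = 29.1667 m/s
Apply formula: e = 1.435 * 29.1667^2 / (9.81 * 2917)
e = 1.435 * 850.6944 / 28615.77
e = 0.04266 m = 42.7 mm

42.7


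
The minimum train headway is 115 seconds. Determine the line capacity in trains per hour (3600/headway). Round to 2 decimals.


Capacity = 3600 / headway
Capacity = 3600 / 115
Capacity = 31.30 trains/hour

31.30


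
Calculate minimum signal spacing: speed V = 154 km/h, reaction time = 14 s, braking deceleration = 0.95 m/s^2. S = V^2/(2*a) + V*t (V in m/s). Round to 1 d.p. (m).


V = 154 / 3.6 = 42.7778 m/s
Braking distance = 42.7778^2 / (2*0.95) = 963.1254 m
Sighting distance = 42.7778 * 14 = 598.8889 m
S = 963.1254 + 598.8889 = 1562.0 m

1562.0


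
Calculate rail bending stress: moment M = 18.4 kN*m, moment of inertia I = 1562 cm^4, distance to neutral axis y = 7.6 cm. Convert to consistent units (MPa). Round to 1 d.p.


Convert units:
M = 18.4 kN*m = 18400000 N*mm
y = 7.6 cm = 76 mm
I = 1562 cm^4 = 15620000 mm^4
sigma = 18400000 * 76 / 15620000
sigma = 89.5 MPa

89.5


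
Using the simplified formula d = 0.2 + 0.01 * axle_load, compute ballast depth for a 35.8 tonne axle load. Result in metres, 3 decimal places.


d = 0.2 + 0.01 * 35.8
d = 0.2 + 0.358
d = 0.558 m

0.558


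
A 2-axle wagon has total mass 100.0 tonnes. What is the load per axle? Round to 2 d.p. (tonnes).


Load per axle = total weight / number of axles
Load = 100.0 / 2
Load = 50.00 tonnes

50.00


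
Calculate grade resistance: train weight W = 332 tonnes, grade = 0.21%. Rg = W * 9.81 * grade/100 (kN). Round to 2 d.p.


Rg = W * 9.81 * grade / 100
Rg = 332 * 9.81 * 0.21 / 100
Rg = 3256.92 * 0.0021
Rg = 6.84 kN

6.84


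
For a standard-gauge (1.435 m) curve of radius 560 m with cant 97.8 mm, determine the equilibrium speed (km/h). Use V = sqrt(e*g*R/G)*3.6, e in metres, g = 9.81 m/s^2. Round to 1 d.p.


Convert cant: e = 97.8 mm = 0.0978 m
V_ms = sqrt(0.0978 * 9.81 * 560 / 1.435)
V_ms = sqrt(374.407024) = 19.3496 m/s
V = 19.3496 * 3.6 = 69.7 km/h

69.7


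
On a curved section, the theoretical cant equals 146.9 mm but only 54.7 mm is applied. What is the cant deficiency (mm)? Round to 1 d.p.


Cant deficiency = equilibrium cant - actual cant
CD = 146.9 - 54.7
CD = 92.2 mm

92.2


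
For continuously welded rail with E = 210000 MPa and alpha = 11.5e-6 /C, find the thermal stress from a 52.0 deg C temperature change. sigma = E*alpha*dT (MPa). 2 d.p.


sigma = E * alpha * dT
sigma = 210000 * 11.5e-6 * 52.0
sigma = 2.415 * 52.0
sigma = 125.58 MPa

125.58


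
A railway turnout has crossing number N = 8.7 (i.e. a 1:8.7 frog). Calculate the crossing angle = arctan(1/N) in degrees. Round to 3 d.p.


1/N = 1/8.7 = 0.114943
angle = arctan(0.114943) = 0.11444 rad
angle = 0.11444 * 180/pi = 6.557 degrees

6.557


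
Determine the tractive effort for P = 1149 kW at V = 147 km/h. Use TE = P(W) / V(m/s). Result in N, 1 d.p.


Convert: P = 1149 kW = 1149000 W
V = 147 / 3.6 = 40.8333 m/s
TE = 1149000 / 40.8333
TE = 28138.8 N

28138.8


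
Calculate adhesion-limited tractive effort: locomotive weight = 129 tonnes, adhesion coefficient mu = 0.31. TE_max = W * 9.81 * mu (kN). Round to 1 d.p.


TE_max = W * g * mu
TE_max = 129 * 9.81 * 0.31
TE_max = 1265.49 * 0.31
TE_max = 392.3 kN

392.3


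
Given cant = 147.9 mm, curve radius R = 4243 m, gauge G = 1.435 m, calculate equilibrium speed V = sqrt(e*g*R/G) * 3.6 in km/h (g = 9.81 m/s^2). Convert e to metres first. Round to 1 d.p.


Convert cant: e = 147.9 mm = 0.1479 m
V_ms = sqrt(0.1479 * 9.81 * 4243 / 1.435)
V_ms = sqrt(4290.010075) = 65.4982 m/s
V = 65.4982 * 3.6 = 235.8 km/h

235.8


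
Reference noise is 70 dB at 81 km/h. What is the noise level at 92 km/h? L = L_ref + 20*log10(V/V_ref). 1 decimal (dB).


V/V_ref = 92 / 81 = 1.135802
log10(1.135802) = 0.055303
20 * 0.055303 = 1.1061
L = 70 + 1.1061 = 71.1 dB

71.1


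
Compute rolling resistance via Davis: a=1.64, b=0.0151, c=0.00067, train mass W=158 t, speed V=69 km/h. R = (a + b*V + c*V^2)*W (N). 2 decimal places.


b*V = 0.0151 * 69 = 1.0419
c*V^2 = 0.00067 * 4761 = 3.18987
R_per_t = 1.64 + 1.0419 + 3.18987 = 5.87177 N/t
R_total = 5.87177 * 158 = 927.74 N

927.74


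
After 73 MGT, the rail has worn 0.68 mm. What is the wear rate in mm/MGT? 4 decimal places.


Wear rate = total wear / cumulative tonnage
Rate = 0.68 / 73
Rate = 0.0093 mm/MGT

0.0093


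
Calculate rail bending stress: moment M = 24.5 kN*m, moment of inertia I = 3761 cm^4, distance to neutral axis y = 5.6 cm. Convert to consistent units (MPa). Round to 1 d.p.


Convert units:
M = 24.5 kN*m = 24500000 N*mm
y = 5.6 cm = 56 mm
I = 3761 cm^4 = 37610000 mm^4
sigma = 24500000 * 56 / 37610000
sigma = 36.5 MPa

36.5


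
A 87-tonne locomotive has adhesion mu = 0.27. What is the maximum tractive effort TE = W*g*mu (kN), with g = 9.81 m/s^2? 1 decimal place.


TE_max = W * g * mu
TE_max = 87 * 9.81 * 0.27
TE_max = 853.47 * 0.27
TE_max = 230.4 kN

230.4


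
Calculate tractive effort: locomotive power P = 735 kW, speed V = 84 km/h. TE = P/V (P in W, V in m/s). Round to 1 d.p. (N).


Convert: P = 735 kW = 735000 W
V = 84 / 3.6 = 23.3333 m/s
TE = 735000 / 23.3333
TE = 31500.0 N

31500.0


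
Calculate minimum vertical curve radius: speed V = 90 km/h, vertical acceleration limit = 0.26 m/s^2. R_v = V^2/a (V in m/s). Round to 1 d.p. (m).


Convert speed: V = 90 / 3.6 = 25.0 m/s
V^2 = 625.0 m^2/s^2
R_v = 625.0 / 0.26
R_v = 2403.8 m

2403.8


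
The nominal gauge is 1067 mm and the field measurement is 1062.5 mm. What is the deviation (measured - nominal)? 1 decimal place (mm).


Deviation = measured - nominal
Deviation = 1062.5 - 1067
Deviation = -4.5 mm

-4.5


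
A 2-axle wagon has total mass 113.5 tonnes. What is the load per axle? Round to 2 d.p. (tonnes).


Load per axle = total weight / number of axles
Load = 113.5 / 2
Load = 56.75 tonnes

56.75


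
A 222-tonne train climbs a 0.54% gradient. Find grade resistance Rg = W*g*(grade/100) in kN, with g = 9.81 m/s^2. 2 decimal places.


Rg = W * 9.81 * grade / 100
Rg = 222 * 9.81 * 0.54 / 100
Rg = 2177.82 * 0.0054
Rg = 11.76 kN

11.76


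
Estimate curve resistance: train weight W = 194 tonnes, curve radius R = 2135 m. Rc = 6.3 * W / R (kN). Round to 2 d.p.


Rc = 6.3 * W / R
Rc = 6.3 * 194 / 2135
Rc = 1222.2 / 2135
Rc = 0.57 kN

0.57


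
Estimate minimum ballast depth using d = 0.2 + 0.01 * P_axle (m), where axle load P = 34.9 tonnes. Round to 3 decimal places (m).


d = 0.2 + 0.01 * 34.9
d = 0.2 + 0.349
d = 0.549 m

0.549


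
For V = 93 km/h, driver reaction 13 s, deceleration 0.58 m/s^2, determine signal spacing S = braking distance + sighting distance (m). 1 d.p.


V = 93 / 3.6 = 25.8333 m/s
Braking distance = 25.8333^2 / (2*0.58) = 575.3113 m
Sighting distance = 25.8333 * 13 = 335.8333 m
S = 575.3113 + 335.8333 = 911.1 m

911.1


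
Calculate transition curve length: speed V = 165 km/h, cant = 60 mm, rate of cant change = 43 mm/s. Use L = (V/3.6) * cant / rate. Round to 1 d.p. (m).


Convert speed: V = 165 / 3.6 = 45.8333 m/s
L = 45.8333 * 60 / 43
L = 2750.0 / 43
L = 64.0 m

64.0


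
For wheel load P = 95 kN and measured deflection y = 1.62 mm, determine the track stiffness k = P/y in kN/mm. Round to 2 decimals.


Track stiffness k = P / y
k = 95 / 1.62
k = 58.64 kN/mm

58.64


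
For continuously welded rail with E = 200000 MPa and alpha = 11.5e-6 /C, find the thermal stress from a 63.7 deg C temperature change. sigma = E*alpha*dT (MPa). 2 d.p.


sigma = E * alpha * dT
sigma = 200000 * 11.5e-6 * 63.7
sigma = 2.3 * 63.7
sigma = 146.51 MPa

146.51


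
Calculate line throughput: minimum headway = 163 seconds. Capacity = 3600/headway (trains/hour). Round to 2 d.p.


Capacity = 3600 / headway
Capacity = 3600 / 163
Capacity = 22.09 trains/hour

22.09


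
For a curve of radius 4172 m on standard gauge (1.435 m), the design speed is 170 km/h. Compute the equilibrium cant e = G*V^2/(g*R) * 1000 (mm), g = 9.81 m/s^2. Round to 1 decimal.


Convert speed: V = 170 / 3.6 = 47.2222 m/s
Apply formula: e = 1.435 * 47.2222^2 / (9.81 * 4172)
e = 1.435 * 2229.9383 / 40927.32
e = 0.078186 m = 78.2 mm

78.2


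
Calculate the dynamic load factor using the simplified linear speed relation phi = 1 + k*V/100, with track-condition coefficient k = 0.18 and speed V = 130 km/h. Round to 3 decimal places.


phi = 1 + k * V / 100
phi = 1 + 0.18 * 130 / 100
phi = 1 + 0.234
phi = 1.234

1.234


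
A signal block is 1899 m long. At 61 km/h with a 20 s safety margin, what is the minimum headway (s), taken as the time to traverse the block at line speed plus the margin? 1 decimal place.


V = 61 / 3.6 = 16.9444 m/s
Block traversal time = 1899 / 16.9444 = 112.0721 s
Headway = 112.0721 + 20
Headway = 132.1 s

132.1


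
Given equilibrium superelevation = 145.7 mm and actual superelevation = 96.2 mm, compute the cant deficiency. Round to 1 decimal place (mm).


Cant deficiency = equilibrium cant - actual cant
CD = 145.7 - 96.2
CD = 49.5 mm

49.5


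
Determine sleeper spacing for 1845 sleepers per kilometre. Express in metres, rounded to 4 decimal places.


Spacing = 1000 m / number of sleepers
Spacing = 1000 / 1845
Spacing = 0.5420 m

0.5420


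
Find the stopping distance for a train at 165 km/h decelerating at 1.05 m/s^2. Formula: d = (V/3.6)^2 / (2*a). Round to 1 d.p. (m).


Convert speed: V = 165 / 3.6 = 45.8333 m/s
V^2 = 2100.6944
d = 2100.6944 / (2 * 1.05)
d = 2100.6944 / 2.1
d = 1000.3 m

1000.3


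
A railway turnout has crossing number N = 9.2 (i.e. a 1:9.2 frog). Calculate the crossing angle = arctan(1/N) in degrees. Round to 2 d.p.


1/N = 1/9.2 = 0.108696
angle = arctan(0.108696) = 0.108271 rad
angle = 0.108271 * 180/pi = 6.20 degrees

6.20


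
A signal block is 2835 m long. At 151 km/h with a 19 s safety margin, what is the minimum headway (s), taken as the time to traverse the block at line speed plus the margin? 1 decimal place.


V = 151 / 3.6 = 41.9444 m/s
Block traversal time = 2835 / 41.9444 = 67.5894 s
Headway = 67.5894 + 19
Headway = 86.6 s

86.6


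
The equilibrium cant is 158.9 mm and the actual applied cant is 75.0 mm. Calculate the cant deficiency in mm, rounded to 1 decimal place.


Cant deficiency = equilibrium cant - actual cant
CD = 158.9 - 75.0
CD = 83.9 mm

83.9


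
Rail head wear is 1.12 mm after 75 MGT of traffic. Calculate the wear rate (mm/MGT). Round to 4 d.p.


Wear rate = total wear / cumulative tonnage
Rate = 1.12 / 75
Rate = 0.0149 mm/MGT

0.0149


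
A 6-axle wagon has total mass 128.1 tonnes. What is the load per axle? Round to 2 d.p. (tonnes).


Load per axle = total weight / number of axles
Load = 128.1 / 6
Load = 21.35 tonnes

21.35


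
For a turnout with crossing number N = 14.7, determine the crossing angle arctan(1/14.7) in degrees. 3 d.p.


1/N = 1/14.7 = 0.068027
angle = arctan(0.068027) = 0.067923 rad
angle = 0.067923 * 180/pi = 3.892 degrees

3.892


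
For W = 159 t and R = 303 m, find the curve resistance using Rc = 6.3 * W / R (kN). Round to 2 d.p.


Rc = 6.3 * W / R
Rc = 6.3 * 159 / 303
Rc = 1001.7 / 303
Rc = 3.31 kN

3.31


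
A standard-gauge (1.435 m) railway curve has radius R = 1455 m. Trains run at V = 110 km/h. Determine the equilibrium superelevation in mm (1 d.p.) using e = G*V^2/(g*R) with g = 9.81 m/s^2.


Convert speed: V = 110 / 3.6 = 30.5556 m/s
Apply formula: e = 1.435 * 30.5556^2 / (9.81 * 1455)
e = 1.435 * 933.642 / 14273.55
e = 0.093864 m = 93.9 mm

93.9


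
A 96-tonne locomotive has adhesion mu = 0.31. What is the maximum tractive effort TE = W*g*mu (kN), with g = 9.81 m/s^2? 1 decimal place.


TE_max = W * g * mu
TE_max = 96 * 9.81 * 0.31
TE_max = 941.76 * 0.31
TE_max = 291.9 kN

291.9


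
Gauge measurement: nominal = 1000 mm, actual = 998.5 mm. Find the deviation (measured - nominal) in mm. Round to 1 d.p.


Deviation = measured - nominal
Deviation = 998.5 - 1000
Deviation = -1.5 mm

-1.5


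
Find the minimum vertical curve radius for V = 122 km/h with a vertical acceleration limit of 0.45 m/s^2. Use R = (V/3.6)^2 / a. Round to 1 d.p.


Convert speed: V = 122 / 3.6 = 33.8889 m/s
V^2 = 1148.4568 m^2/s^2
R_v = 1148.4568 / 0.45
R_v = 2552.1 m

2552.1


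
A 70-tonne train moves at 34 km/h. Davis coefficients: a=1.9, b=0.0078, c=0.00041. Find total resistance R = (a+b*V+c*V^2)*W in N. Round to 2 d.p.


b*V = 0.0078 * 34 = 0.2652
c*V^2 = 0.00041 * 1156 = 0.47396
R_per_t = 1.9 + 0.2652 + 0.47396 = 2.63916 N/t
R_total = 2.63916 * 70 = 184.74 N

184.74


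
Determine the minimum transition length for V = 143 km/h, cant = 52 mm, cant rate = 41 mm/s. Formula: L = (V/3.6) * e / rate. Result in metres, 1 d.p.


Convert speed: V = 143 / 3.6 = 39.7222 m/s
L = 39.7222 * 52 / 41
L = 2065.5556 / 41
L = 50.4 m

50.4


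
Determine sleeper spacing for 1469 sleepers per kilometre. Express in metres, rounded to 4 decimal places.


Spacing = 1000 m / number of sleepers
Spacing = 1000 / 1469
Spacing = 0.6807 m

0.6807


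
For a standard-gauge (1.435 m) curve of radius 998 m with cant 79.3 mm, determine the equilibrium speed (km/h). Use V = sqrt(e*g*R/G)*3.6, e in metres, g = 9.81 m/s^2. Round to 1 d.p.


Convert cant: e = 79.3 mm = 0.0793 m
V_ms = sqrt(0.0793 * 9.81 * 998 / 1.435)
V_ms = sqrt(541.029362) = 23.26 m/s
V = 23.26 * 3.6 = 83.7 km/h

83.7


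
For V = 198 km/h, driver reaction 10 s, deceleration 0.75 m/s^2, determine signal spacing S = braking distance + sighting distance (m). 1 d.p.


V = 198 / 3.6 = 55.0 m/s
Braking distance = 55.0^2 / (2*0.75) = 2016.6667 m
Sighting distance = 55.0 * 10 = 550.0 m
S = 2016.6667 + 550.0 = 2566.7 m

2566.7


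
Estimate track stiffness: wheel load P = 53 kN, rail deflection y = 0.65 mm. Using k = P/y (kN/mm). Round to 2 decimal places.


Track stiffness k = P / y
k = 53 / 0.65
k = 81.54 kN/mm

81.54


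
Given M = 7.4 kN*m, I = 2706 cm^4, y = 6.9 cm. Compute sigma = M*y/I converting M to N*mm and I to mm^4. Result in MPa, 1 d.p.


Convert units:
M = 7.4 kN*m = 7400000 N*mm
y = 6.9 cm = 69 mm
I = 2706 cm^4 = 27060000 mm^4
sigma = 7400000 * 69 / 27060000
sigma = 18.9 MPa

18.9


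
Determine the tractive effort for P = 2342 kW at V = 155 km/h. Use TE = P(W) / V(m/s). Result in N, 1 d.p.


Convert: P = 2342 kW = 2342000 W
V = 155 / 3.6 = 43.0556 m/s
TE = 2342000 / 43.0556
TE = 54394.8 N

54394.8


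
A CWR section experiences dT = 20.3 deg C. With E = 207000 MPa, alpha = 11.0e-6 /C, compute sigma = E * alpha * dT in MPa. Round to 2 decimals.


sigma = E * alpha * dT
sigma = 207000 * 11.0e-6 * 20.3
sigma = 2.277 * 20.3
sigma = 46.22 MPa

46.22


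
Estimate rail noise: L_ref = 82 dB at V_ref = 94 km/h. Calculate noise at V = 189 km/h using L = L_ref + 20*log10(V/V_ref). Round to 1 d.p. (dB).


V/V_ref = 189 / 94 = 2.010638
log10(2.010638) = 0.303334
20 * 0.303334 = 6.0667
L = 82 + 6.0667 = 88.1 dB

88.1


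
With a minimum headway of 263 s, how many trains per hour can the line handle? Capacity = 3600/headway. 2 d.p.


Capacity = 3600 / headway
Capacity = 3600 / 263
Capacity = 13.69 trains/hour

13.69


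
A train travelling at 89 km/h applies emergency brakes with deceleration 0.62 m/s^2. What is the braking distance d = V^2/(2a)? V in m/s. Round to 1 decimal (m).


Convert speed: V = 89 / 3.6 = 24.7222 m/s
V^2 = 611.1883
d = 611.1883 / (2 * 0.62)
d = 611.1883 / 1.24
d = 492.9 m

492.9


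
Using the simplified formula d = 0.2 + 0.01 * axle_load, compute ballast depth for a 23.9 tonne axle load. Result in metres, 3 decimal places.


d = 0.2 + 0.01 * 23.9
d = 0.2 + 0.239
d = 0.439 m

0.439


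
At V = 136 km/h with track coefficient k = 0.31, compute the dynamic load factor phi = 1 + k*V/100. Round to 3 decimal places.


phi = 1 + k * V / 100
phi = 1 + 0.31 * 136 / 100
phi = 1 + 0.4216
phi = 1.422

1.422


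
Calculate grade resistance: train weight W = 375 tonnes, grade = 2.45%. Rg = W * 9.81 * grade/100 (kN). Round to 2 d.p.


Rg = W * 9.81 * grade / 100
Rg = 375 * 9.81 * 2.45 / 100
Rg = 3678.75 * 0.0245
Rg = 90.13 kN

90.13


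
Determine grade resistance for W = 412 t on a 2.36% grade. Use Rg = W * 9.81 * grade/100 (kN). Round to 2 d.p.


Rg = W * 9.81 * grade / 100
Rg = 412 * 9.81 * 2.36 / 100
Rg = 4041.72 * 0.0236
Rg = 95.38 kN

95.38


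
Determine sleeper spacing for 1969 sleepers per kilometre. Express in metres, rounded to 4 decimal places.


Spacing = 1000 m / number of sleepers
Spacing = 1000 / 1969
Spacing = 0.5079 m

0.5079


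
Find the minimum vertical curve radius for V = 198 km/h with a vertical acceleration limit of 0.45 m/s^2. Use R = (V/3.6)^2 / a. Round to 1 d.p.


Convert speed: V = 198 / 3.6 = 55.0 m/s
V^2 = 3025.0 m^2/s^2
R_v = 3025.0 / 0.45
R_v = 6722.2 m

6722.2


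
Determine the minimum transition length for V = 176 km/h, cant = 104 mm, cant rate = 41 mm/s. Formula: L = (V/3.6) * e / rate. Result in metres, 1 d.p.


Convert speed: V = 176 / 3.6 = 48.8889 m/s
L = 48.8889 * 104 / 41
L = 5084.4444 / 41
L = 124.0 m

124.0


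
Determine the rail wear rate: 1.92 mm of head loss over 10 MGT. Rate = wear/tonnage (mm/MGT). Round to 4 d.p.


Wear rate = total wear / cumulative tonnage
Rate = 1.92 / 10
Rate = 0.1920 mm/MGT

0.1920


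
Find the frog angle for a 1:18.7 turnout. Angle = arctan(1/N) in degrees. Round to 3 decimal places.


1/N = 1/18.7 = 0.053476
angle = arctan(0.053476) = 0.053425 rad
angle = 0.053425 * 180/pi = 3.061 degrees

3.061


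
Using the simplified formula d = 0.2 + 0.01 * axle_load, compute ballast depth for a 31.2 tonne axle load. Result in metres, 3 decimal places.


d = 0.2 + 0.01 * 31.2
d = 0.2 + 0.312
d = 0.512 m

0.512


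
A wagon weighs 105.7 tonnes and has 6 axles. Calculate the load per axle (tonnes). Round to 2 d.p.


Load per axle = total weight / number of axles
Load = 105.7 / 6
Load = 17.62 tonnes

17.62


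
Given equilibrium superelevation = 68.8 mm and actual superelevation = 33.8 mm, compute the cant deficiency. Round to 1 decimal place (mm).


Cant deficiency = equilibrium cant - actual cant
CD = 68.8 - 33.8
CD = 35.0 mm

35.0


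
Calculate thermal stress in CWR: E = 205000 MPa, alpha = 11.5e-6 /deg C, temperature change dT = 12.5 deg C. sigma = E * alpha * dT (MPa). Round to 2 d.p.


sigma = E * alpha * dT
sigma = 205000 * 11.5e-6 * 12.5
sigma = 2.3575 * 12.5
sigma = 29.47 MPa

29.47


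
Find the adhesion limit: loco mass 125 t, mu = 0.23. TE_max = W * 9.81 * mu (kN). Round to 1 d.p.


TE_max = W * g * mu
TE_max = 125 * 9.81 * 0.23
TE_max = 1226.25 * 0.23
TE_max = 282.0 kN

282.0


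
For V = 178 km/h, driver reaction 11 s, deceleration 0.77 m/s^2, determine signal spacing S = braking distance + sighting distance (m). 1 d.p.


V = 178 / 3.6 = 49.4444 m/s
Braking distance = 49.4444^2 / (2*0.77) = 1587.502 m
Sighting distance = 49.4444 * 11 = 543.8889 m
S = 1587.502 + 543.8889 = 2131.4 m

2131.4


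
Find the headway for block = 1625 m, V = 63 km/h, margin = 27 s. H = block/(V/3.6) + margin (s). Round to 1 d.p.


V = 63 / 3.6 = 17.5 m/s
Block traversal time = 1625 / 17.5 = 92.8571 s
Headway = 92.8571 + 27
Headway = 119.9 s

119.9


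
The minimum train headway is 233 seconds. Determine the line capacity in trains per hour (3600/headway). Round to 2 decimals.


Capacity = 3600 / headway
Capacity = 3600 / 233
Capacity = 15.45 trains/hour

15.45


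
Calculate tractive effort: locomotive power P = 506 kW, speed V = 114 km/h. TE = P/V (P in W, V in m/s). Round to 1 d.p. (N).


Convert: P = 506 kW = 506000 W
V = 114 / 3.6 = 31.6667 m/s
TE = 506000 / 31.6667
TE = 15978.9 N

15978.9


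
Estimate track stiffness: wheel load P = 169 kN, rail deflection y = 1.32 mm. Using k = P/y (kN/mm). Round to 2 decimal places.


Track stiffness k = P / y
k = 169 / 1.32
k = 128.03 kN/mm

128.03


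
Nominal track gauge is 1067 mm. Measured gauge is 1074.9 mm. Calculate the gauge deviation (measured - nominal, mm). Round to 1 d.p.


Deviation = measured - nominal
Deviation = 1074.9 - 1067
Deviation = 7.9 mm

7.9


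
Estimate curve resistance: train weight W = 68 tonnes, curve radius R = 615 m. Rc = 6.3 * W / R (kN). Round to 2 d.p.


Rc = 6.3 * W / R
Rc = 6.3 * 68 / 615
Rc = 428.4 / 615
Rc = 0.70 kN

0.70


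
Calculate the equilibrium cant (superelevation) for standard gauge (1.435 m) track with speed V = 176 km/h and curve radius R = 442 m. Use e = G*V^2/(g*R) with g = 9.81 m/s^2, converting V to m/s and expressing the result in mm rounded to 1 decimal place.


Convert speed: V = 176 / 3.6 = 48.8889 m/s
Apply formula: e = 1.435 * 48.8889^2 / (9.81 * 442)
e = 1.435 * 2390.1235 / 4336.02
e = 0.791008 m = 791.0 mm

791.0


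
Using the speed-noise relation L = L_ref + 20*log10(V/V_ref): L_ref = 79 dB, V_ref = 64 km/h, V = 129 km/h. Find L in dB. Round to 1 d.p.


V/V_ref = 129 / 64 = 2.015625
log10(2.015625) = 0.30441
20 * 0.30441 = 6.0882
L = 79 + 6.0882 = 85.1 dB

85.1


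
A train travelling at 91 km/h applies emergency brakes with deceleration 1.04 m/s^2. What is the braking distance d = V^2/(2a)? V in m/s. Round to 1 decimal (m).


Convert speed: V = 91 / 3.6 = 25.2778 m/s
V^2 = 638.966
d = 638.966 / (2 * 1.04)
d = 638.966 / 2.08
d = 307.2 m

307.2


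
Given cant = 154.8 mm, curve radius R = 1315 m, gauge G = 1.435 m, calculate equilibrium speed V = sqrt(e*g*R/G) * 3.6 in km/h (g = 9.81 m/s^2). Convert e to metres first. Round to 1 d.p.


Convert cant: e = 154.8 mm = 0.1548 m
V_ms = sqrt(0.1548 * 9.81 * 1315 / 1.435)
V_ms = sqrt(1391.598063) = 37.3041 m/s
V = 37.3041 * 3.6 = 134.3 km/h

134.3


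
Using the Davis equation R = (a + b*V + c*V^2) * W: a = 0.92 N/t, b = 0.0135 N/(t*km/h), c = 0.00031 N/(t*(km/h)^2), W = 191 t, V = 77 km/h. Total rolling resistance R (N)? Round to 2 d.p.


b*V = 0.0135 * 77 = 1.0395
c*V^2 = 0.00031 * 5929 = 1.83799
R_per_t = 0.92 + 1.0395 + 1.83799 = 3.79749 N/t
R_total = 3.79749 * 191 = 725.32 N

725.32


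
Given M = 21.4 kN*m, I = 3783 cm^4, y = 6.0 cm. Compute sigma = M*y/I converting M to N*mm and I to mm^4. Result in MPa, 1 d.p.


Convert units:
M = 21.4 kN*m = 21400000 N*mm
y = 6.0 cm = 60 mm
I = 3783 cm^4 = 37830000 mm^4
sigma = 21400000 * 60 / 37830000
sigma = 33.9 MPa

33.9


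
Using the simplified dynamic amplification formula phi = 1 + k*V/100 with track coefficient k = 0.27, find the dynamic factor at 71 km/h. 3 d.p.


phi = 1 + k * V / 100
phi = 1 + 0.27 * 71 / 100
phi = 1 + 0.1917
phi = 1.192

1.192


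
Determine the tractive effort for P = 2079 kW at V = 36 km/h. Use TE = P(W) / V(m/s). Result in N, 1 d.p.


Convert: P = 2079 kW = 2079000 W
V = 36 / 3.6 = 10.0 m/s
TE = 2079000 / 10.0
TE = 207900.0 N

207900.0


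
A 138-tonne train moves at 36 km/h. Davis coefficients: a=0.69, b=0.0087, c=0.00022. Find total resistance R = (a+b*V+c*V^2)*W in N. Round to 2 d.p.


b*V = 0.0087 * 36 = 0.3132
c*V^2 = 0.00022 * 1296 = 0.28512
R_per_t = 0.69 + 0.3132 + 0.28512 = 1.28832 N/t
R_total = 1.28832 * 138 = 177.79 N

177.79


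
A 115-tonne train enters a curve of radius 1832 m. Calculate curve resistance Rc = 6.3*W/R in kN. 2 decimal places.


Rc = 6.3 * W / R
Rc = 6.3 * 115 / 1832
Rc = 724.5 / 1832
Rc = 0.40 kN

0.40


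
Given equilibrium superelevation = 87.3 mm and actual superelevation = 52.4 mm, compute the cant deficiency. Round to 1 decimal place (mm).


Cant deficiency = equilibrium cant - actual cant
CD = 87.3 - 52.4
CD = 34.9 mm

34.9


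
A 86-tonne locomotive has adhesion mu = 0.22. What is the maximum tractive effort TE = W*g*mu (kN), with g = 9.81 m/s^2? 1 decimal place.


TE_max = W * g * mu
TE_max = 86 * 9.81 * 0.22
TE_max = 843.66 * 0.22
TE_max = 185.6 kN

185.6


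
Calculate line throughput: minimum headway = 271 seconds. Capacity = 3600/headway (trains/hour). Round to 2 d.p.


Capacity = 3600 / headway
Capacity = 3600 / 271
Capacity = 13.28 trains/hour

13.28


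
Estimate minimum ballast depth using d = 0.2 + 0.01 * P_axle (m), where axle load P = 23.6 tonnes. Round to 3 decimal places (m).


d = 0.2 + 0.01 * 23.6
d = 0.2 + 0.236
d = 0.436 m

0.436


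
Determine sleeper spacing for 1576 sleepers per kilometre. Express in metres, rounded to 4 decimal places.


Spacing = 1000 m / number of sleepers
Spacing = 1000 / 1576
Spacing = 0.6345 m

0.6345


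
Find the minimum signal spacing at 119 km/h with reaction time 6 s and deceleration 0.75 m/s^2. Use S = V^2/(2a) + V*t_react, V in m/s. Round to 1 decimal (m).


V = 119 / 3.6 = 33.0556 m/s
Braking distance = 33.0556^2 / (2*0.75) = 728.4465 m
Sighting distance = 33.0556 * 6 = 198.3333 m
S = 728.4465 + 198.3333 = 926.8 m

926.8


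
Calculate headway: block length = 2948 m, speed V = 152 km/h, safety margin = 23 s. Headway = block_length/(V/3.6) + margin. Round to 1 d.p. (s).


V = 152 / 3.6 = 42.2222 m/s
Block traversal time = 2948 / 42.2222 = 69.8211 s
Headway = 69.8211 + 23
Headway = 92.8 s

92.8


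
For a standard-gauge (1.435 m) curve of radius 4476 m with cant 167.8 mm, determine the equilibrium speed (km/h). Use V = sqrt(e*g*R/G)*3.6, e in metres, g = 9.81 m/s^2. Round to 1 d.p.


Convert cant: e = 167.8 mm = 0.1678 m
V_ms = sqrt(0.1678 * 9.81 * 4476 / 1.435)
V_ms = sqrt(5134.511615) = 71.6555 m/s
V = 71.6555 * 3.6 = 258.0 km/h

258.0


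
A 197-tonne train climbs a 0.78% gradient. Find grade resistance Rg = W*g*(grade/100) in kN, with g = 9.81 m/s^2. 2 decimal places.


Rg = W * 9.81 * grade / 100
Rg = 197 * 9.81 * 0.78 / 100
Rg = 1932.57 * 0.0078
Rg = 15.07 kN

15.07


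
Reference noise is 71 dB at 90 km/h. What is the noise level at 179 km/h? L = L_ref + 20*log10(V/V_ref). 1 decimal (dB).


V/V_ref = 179 / 90 = 1.988889
log10(1.988889) = 0.298611
20 * 0.298611 = 5.9722
L = 71 + 5.9722 = 77.0 dB

77.0


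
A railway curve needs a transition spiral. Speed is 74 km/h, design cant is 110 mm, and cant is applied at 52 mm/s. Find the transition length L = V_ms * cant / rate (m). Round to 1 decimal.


Convert speed: V = 74 / 3.6 = 20.5556 m/s
L = 20.5556 * 110 / 52
L = 2261.1111 / 52
L = 43.5 m

43.5


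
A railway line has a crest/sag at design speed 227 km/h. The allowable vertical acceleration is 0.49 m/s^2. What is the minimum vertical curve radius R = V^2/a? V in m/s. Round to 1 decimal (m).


Convert speed: V = 227 / 3.6 = 63.0556 m/s
V^2 = 3976.0031 m^2/s^2
R_v = 3976.0031 / 0.49
R_v = 8114.3 m

8114.3


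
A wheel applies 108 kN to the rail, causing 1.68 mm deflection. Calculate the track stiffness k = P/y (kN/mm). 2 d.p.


Track stiffness k = P / y
k = 108 / 1.68
k = 64.29 kN/mm

64.29


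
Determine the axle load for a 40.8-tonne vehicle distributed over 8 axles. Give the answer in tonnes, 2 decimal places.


Load per axle = total weight / number of axles
Load = 40.8 / 8
Load = 5.10 tonnes

5.10


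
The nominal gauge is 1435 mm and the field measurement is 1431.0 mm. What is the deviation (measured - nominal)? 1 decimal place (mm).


Deviation = measured - nominal
Deviation = 1431.0 - 1435
Deviation = -4.0 mm

-4.0


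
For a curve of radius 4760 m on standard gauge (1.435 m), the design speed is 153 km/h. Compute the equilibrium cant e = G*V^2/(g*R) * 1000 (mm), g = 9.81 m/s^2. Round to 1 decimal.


Convert speed: V = 153 / 3.6 = 42.5 m/s
Apply formula: e = 1.435 * 42.5^2 / (9.81 * 4760)
e = 1.435 * 1806.25 / 46695.6
e = 0.055508 m = 55.5 mm

55.5


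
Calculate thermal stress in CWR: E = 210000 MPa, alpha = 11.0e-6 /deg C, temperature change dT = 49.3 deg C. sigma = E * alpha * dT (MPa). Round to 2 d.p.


sigma = E * alpha * dT
sigma = 210000 * 11.0e-6 * 49.3
sigma = 2.31 * 49.3
sigma = 113.88 MPa

113.88


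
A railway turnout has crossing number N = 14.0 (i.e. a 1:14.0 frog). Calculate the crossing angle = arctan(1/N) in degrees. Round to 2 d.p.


1/N = 1/14.0 = 0.071429
angle = arctan(0.071429) = 0.071307 rad
angle = 0.071307 * 180/pi = 4.09 degrees

4.09


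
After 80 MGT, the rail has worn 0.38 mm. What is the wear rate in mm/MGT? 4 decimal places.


Wear rate = total wear / cumulative tonnage
Rate = 0.38 / 80
Rate = 0.0048 mm/MGT

0.0048


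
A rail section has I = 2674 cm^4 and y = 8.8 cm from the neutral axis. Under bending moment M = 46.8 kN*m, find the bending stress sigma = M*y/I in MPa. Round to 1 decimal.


Convert units:
M = 46.8 kN*m = 46800000 N*mm
y = 8.8 cm = 88 mm
I = 2674 cm^4 = 26740000 mm^4
sigma = 46800000 * 88 / 26740000
sigma = 154.0 MPa

154.0


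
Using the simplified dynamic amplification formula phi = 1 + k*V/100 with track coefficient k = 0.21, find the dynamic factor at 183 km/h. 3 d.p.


phi = 1 + k * V / 100
phi = 1 + 0.21 * 183 / 100
phi = 1 + 0.3843
phi = 1.384

1.384


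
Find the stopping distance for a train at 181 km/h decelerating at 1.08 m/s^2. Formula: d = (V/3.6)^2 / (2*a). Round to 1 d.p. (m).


Convert speed: V = 181 / 3.6 = 50.2778 m/s
V^2 = 2527.8549
d = 2527.8549 / (2 * 1.08)
d = 2527.8549 / 2.16
d = 1170.3 m

1170.3


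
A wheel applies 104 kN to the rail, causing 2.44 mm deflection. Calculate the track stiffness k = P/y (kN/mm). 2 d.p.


Track stiffness k = P / y
k = 104 / 2.44
k = 42.62 kN/mm

42.62


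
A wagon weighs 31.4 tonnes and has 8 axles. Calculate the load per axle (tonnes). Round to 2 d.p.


Load per axle = total weight / number of axles
Load = 31.4 / 8
Load = 3.93 tonnes

3.93


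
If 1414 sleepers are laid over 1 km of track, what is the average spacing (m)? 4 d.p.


Spacing = 1000 m / number of sleepers
Spacing = 1000 / 1414
Spacing = 0.7072 m

0.7072


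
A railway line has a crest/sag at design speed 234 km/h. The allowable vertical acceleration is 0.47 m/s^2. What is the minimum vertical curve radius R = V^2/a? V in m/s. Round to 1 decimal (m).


Convert speed: V = 234 / 3.6 = 65.0 m/s
V^2 = 4225.0 m^2/s^2
R_v = 4225.0 / 0.47
R_v = 8989.4 m

8989.4


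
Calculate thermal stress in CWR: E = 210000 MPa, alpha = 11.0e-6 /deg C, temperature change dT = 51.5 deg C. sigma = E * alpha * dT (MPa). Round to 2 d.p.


sigma = E * alpha * dT
sigma = 210000 * 11.0e-6 * 51.5
sigma = 2.31 * 51.5
sigma = 118.97 MPa

118.97


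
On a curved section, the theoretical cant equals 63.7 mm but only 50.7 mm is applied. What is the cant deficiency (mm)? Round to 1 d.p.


Cant deficiency = equilibrium cant - actual cant
CD = 63.7 - 50.7
CD = 13.0 mm

13.0


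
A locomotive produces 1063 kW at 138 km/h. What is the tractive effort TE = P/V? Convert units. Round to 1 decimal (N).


Convert: P = 1063 kW = 1063000 W
V = 138 / 3.6 = 38.3333 m/s
TE = 1063000 / 38.3333
TE = 27730.4 N

27730.4


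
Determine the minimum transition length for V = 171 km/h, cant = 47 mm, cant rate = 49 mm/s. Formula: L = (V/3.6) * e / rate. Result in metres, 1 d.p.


Convert speed: V = 171 / 3.6 = 47.5 m/s
L = 47.5 * 47 / 49
L = 2232.5 / 49
L = 45.6 m

45.6


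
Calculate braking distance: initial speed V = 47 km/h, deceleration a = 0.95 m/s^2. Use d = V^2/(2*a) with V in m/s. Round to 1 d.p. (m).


Convert speed: V = 47 / 3.6 = 13.0556 m/s
V^2 = 170.4475
d = 170.4475 / (2 * 0.95)
d = 170.4475 / 1.9
d = 89.7 m

89.7


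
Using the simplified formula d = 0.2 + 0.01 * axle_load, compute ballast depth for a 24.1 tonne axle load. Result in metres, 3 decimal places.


d = 0.2 + 0.01 * 24.1
d = 0.2 + 0.241
d = 0.441 m

0.441


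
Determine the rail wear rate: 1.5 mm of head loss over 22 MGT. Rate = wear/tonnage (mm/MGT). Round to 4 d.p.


Wear rate = total wear / cumulative tonnage
Rate = 1.5 / 22
Rate = 0.0682 mm/MGT

0.0682


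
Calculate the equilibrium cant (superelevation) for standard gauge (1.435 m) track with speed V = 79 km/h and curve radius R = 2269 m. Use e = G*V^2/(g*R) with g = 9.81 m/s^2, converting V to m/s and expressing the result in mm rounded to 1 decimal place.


Convert speed: V = 79 / 3.6 = 21.9444 m/s
Apply formula: e = 1.435 * 21.9444^2 / (9.81 * 2269)
e = 1.435 * 481.5586 / 22258.89
e = 0.031045 m = 31.0 mm

31.0


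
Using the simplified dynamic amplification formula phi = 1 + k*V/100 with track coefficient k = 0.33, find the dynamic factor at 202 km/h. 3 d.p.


phi = 1 + k * V / 100
phi = 1 + 0.33 * 202 / 100
phi = 1 + 0.6666
phi = 1.667

1.667


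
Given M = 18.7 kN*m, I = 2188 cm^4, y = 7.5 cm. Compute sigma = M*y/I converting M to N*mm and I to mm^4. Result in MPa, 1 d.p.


Convert units:
M = 18.7 kN*m = 18700000 N*mm
y = 7.5 cm = 75 mm
I = 2188 cm^4 = 21880000 mm^4
sigma = 18700000 * 75 / 21880000
sigma = 64.1 MPa

64.1


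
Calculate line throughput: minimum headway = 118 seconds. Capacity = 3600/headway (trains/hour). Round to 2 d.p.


Capacity = 3600 / headway
Capacity = 3600 / 118
Capacity = 30.51 trains/hour

30.51


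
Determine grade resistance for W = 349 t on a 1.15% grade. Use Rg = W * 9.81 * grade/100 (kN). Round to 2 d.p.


Rg = W * 9.81 * grade / 100
Rg = 349 * 9.81 * 1.15 / 100
Rg = 3423.69 * 0.0115
Rg = 39.37 kN

39.37


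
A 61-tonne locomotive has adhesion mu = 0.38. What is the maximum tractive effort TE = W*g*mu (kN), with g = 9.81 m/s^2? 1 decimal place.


TE_max = W * g * mu
TE_max = 61 * 9.81 * 0.38
TE_max = 598.41 * 0.38
TE_max = 227.4 kN

227.4


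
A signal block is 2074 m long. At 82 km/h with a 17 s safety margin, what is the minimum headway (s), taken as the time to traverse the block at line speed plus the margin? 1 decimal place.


V = 82 / 3.6 = 22.7778 m/s
Block traversal time = 2074 / 22.7778 = 91.0537 s
Headway = 91.0537 + 17
Headway = 108.1 s

108.1


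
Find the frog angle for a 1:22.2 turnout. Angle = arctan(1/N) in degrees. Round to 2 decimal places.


1/N = 1/22.2 = 0.045045
angle = arctan(0.045045) = 0.045015 rad
angle = 0.045015 * 180/pi = 2.58 degrees

2.58


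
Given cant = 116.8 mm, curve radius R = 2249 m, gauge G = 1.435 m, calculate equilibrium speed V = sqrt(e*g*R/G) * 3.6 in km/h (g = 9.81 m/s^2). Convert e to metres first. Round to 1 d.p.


Convert cant: e = 116.8 mm = 0.1168 m
V_ms = sqrt(0.1168 * 9.81 * 2249 / 1.435)
V_ms = sqrt(1795.764594) = 42.3765 m/s
V = 42.3765 * 3.6 = 152.6 km/h

152.6


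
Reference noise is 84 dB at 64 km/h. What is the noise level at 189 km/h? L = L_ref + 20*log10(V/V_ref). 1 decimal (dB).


V/V_ref = 189 / 64 = 2.953125
log10(2.953125) = 0.470282
20 * 0.470282 = 9.4056
L = 84 + 9.4056 = 93.4 dB

93.4


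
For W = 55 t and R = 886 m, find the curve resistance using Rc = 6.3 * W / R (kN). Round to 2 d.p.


Rc = 6.3 * W / R
Rc = 6.3 * 55 / 886
Rc = 346.5 / 886
Rc = 0.39 kN

0.39


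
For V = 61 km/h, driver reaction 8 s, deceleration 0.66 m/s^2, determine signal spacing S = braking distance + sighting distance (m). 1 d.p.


V = 61 / 3.6 = 16.9444 m/s
Braking distance = 16.9444^2 / (2*0.66) = 217.5108 m
Sighting distance = 16.9444 * 8 = 135.5556 m
S = 217.5108 + 135.5556 = 353.1 m

353.1


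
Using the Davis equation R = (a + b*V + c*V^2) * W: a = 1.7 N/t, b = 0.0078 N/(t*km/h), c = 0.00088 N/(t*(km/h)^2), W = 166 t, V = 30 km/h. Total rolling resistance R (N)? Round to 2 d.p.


b*V = 0.0078 * 30 = 0.234
c*V^2 = 0.00088 * 900 = 0.792
R_per_t = 1.7 + 0.234 + 0.792 = 2.726 N/t
R_total = 2.726 * 166 = 452.52 N

452.52


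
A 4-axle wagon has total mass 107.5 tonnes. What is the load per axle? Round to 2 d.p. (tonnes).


Load per axle = total weight / number of axles
Load = 107.5 / 4
Load = 26.88 tonnes

26.88


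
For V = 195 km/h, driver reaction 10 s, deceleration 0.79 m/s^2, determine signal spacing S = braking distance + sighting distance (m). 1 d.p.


V = 195 / 3.6 = 54.1667 m/s
Braking distance = 54.1667^2 / (2*0.79) = 1856.9796 m
Sighting distance = 54.1667 * 10 = 541.6667 m
S = 1856.9796 + 541.6667 = 2398.6 m

2398.6


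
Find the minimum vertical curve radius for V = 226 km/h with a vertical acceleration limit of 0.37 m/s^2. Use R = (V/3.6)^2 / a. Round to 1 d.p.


Convert speed: V = 226 / 3.6 = 62.7778 m/s
V^2 = 3941.0494 m^2/s^2
R_v = 3941.0494 / 0.37
R_v = 10651.5 m

10651.5


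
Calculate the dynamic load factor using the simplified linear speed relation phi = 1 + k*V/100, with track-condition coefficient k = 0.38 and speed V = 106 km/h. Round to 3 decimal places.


phi = 1 + k * V / 100
phi = 1 + 0.38 * 106 / 100
phi = 1 + 0.4028
phi = 1.403

1.403


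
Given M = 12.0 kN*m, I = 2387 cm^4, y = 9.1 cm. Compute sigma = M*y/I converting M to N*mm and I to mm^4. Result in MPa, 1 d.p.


Convert units:
M = 12.0 kN*m = 12000000 N*mm
y = 9.1 cm = 91 mm
I = 2387 cm^4 = 23870000 mm^4
sigma = 12000000 * 91 / 23870000
sigma = 45.7 MPa

45.7
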